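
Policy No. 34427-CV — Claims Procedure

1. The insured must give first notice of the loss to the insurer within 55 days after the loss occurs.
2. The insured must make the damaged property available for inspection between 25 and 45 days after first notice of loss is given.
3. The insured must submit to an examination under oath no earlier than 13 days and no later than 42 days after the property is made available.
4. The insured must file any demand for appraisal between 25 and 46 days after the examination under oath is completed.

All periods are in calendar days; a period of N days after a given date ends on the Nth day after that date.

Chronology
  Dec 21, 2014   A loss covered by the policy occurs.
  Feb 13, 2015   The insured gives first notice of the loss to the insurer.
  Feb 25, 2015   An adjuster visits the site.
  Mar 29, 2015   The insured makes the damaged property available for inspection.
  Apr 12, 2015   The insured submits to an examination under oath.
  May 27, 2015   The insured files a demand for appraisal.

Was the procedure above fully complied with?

Yes

Step 1 — counting 55 days from Dec 21, 2014 (when the loss occurs) gives a deadline of Feb 14, 2015; done Feb 13, 2015 — timely.
Step 2 — 25 and 45 days from Feb 13, 2015 (when first notice of loss is given) are Mar 10, 2015 and Mar 30, 2015 respectively; done Mar 29, 2015 — within the window.
Step 3 — 13 and 42 days from Mar 29, 2015 (when the property is made available) are Apr 11, 2015 and May 10, 2015 respectively; done Apr 12, 2015, which is between those dates.
Step 4 — 25 and 46 days from Apr 12, 2015 (when the examination under oath is completed) are May 7, 2015 and May 28, 2015 respectively; done May 27, 2015, which is between those dates.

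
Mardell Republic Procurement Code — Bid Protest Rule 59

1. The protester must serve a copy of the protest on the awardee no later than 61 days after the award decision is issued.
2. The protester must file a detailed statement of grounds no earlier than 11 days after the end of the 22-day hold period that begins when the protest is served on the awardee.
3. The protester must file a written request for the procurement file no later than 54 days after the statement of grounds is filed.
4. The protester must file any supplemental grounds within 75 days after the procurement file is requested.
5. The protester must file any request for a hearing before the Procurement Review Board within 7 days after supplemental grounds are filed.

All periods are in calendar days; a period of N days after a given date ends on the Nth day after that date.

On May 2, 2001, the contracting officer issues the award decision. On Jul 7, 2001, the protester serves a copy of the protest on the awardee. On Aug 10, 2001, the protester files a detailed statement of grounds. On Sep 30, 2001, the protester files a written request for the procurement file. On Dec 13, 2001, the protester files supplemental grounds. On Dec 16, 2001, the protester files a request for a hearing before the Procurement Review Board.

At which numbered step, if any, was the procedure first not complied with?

Step 1

Step 1 — counting 61 days from May 2, 2001 (when the award decision is issued) gives a deadline of Jul 2, 2001; Jul 7, 2001 misses that deadline by 5 days.
Later steps need not be reached.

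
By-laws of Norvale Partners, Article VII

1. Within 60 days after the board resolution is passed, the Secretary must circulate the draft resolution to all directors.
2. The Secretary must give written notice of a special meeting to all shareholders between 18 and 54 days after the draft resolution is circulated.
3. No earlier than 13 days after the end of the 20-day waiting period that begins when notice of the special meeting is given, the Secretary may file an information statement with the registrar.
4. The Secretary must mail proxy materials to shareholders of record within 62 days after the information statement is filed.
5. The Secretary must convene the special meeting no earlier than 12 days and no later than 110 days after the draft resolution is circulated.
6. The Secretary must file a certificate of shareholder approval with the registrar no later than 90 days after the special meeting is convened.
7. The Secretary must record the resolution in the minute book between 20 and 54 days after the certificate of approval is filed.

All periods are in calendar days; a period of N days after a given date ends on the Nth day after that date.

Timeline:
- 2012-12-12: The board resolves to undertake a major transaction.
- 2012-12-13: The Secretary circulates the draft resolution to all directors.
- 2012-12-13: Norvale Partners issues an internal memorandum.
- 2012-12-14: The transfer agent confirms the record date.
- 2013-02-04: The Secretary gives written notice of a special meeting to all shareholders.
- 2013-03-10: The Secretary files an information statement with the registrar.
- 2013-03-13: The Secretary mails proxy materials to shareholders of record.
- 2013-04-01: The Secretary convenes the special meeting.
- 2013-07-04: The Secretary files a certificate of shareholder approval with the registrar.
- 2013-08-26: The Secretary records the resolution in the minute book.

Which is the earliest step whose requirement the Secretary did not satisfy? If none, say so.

Step 6

Step 1 — counting 60 days from 2012-12-12 (when the board resolution is passed) gives a deadline of 2013-02-10; completed 2012-12-13, before the deadline.
Step 2 — 18 and 54 days from 2012-12-13 (when the draft resolution is circulated) are 2012-12-31 and 2013-02-05 respectively; 2013-02-04 falls inside that range.
Step 3 — must wait 13 days from 2013-02-24 (end of the 20-day waiting period, which began when notice of the special meeting is given on 2013-02-04), so not before 2013-03-09; 2013-03-10 is on or after that date.
Step 4 — counting 62 days from 2013-03-10 (when the information statement is filed) gives a deadline of 2013-05-11; completed 2013-03-13, before the deadline.
Step 5 — 12 and 110 days from 2012-12-13 (when the draft resolution is circulated) are 2012-12-25 and 2013-04-02 respectively; 2013-04-01 falls inside that range.
Step 6 — counting 90 days from 2013-04-01 (when the special meeting is convened) gives a deadline of 2013-06-30; 2013-07-04 misses that deadline by 4 days.
The analysis stops there.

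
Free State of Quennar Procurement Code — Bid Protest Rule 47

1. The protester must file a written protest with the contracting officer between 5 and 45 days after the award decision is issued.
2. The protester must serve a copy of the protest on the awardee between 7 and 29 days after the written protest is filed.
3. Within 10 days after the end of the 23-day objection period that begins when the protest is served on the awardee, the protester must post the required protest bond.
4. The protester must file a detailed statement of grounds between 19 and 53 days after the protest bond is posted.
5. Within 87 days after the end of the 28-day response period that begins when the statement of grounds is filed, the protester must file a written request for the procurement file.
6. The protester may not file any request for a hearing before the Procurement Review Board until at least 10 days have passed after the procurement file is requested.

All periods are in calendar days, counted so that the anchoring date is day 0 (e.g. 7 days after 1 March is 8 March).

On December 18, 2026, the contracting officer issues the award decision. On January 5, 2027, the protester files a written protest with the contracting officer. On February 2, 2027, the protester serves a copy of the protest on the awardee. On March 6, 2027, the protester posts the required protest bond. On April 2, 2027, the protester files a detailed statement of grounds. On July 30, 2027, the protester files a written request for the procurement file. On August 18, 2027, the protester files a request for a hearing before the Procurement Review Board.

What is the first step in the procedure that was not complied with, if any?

Step 5

Step 1 — 5 and 45 days from December 18, 2026 (when the award decision is issued) are December 23, 2026 and February 1, 2027 respectively; done January 5, 2027 — within the window.
Step 2 — 7 and 29 days from January 5, 2027 (when the written protest is filed) are January 12, 2027 and February 3, 2027 respectively; February 2, 2027 falls inside that range.
Step 3 — counting 10 days from February 25, 2027 (end of the 23-day objection period, which began when the protest is served on the awardee on February 2, 2027) gives a deadline of March 7, 2027; March 6, 2027 is within that limit.
Step 4 — 19 and 53 days from March 6, 2027 (when the protest bond is posted) are March 25, 2027 and April 28, 2027 respectively; April 2, 2027 falls inside that range.
Step 5 — counting 87 days from April 30, 2027 (end of the 28-day response period, which began when the statement of grounds is filed on April 2, 2027) gives a deadline of July 26, 2027; done July 30, 2027 — 4 days late.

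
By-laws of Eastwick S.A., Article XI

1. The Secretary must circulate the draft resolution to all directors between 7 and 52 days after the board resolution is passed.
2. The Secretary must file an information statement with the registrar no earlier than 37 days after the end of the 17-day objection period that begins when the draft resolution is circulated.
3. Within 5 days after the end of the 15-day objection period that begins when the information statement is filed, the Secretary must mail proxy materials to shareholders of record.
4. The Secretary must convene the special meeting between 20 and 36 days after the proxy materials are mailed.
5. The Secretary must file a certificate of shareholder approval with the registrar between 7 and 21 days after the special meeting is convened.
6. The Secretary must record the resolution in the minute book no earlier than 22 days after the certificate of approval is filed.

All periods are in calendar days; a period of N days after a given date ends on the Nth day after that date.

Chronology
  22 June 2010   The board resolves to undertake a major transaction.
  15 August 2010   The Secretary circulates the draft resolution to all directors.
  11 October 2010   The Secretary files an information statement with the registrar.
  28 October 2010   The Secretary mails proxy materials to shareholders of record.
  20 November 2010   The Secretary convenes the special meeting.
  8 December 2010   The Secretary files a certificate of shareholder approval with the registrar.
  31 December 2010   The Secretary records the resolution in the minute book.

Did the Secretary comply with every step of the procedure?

No

Step 1: the window is 7–52 days after 22 June 2010 (when the board resolution is passed), so 29 June 2010 through 13 August 2010; done 15 August 2010 — 2 days after the window closed.
That is the first point of non-compliance.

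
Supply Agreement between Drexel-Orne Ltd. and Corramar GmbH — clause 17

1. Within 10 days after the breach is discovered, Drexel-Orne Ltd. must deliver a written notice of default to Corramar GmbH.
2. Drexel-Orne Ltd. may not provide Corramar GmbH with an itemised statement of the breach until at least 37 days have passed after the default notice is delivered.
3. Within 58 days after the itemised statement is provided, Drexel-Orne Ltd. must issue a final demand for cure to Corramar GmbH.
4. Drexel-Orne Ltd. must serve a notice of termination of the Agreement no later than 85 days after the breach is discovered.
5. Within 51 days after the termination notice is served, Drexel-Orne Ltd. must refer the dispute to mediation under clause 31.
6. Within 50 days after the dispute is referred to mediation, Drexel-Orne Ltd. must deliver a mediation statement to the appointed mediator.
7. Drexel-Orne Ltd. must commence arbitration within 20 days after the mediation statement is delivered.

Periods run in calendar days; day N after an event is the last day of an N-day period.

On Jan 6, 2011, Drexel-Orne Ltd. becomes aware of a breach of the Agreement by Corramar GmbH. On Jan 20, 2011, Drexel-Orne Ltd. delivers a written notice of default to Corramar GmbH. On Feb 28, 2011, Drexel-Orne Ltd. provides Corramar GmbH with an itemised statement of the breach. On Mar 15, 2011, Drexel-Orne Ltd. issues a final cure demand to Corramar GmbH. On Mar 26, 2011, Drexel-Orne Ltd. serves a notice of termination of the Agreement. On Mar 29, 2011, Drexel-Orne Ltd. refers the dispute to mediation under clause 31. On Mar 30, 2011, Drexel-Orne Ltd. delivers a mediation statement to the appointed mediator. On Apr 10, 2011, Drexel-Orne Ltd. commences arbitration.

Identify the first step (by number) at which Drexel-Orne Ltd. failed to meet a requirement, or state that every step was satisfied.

Step 1 — counting 10 days from Jan 6, 2011 (when the breach is discovered) gives a deadline of Jan 16, 2011; done Jan 20, 2011 — 4 days late.
Later steps need not be reached.

Step 1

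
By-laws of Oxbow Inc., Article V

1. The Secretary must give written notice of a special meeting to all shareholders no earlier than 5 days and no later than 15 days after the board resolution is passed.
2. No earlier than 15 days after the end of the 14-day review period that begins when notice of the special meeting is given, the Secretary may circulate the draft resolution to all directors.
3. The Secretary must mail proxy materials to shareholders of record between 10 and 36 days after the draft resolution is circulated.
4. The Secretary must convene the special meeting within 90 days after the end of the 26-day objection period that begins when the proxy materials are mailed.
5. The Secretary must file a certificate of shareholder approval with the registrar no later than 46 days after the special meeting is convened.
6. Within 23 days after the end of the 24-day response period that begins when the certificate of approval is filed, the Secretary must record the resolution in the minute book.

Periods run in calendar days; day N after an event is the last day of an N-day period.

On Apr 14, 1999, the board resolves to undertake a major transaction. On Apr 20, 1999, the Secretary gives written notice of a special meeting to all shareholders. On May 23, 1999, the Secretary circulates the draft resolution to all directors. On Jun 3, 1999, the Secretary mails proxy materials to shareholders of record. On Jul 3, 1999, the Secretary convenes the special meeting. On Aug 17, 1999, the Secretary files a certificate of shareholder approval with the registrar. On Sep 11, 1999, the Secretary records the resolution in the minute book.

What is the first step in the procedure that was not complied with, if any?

Step 1 — 5 and 15 days from Apr 14, 1999 (when the board resolution is passed) are Apr 19, 1999 and Apr 29, 1999 respectively; Apr 20, 1999 falls inside that range.
Step 2 — must wait 15 days from May 4, 1999 (end of the 14-day review period, which began when notice of the special meeting is given on Apr 20, 1999), so not before May 19, 1999; done May 23, 1999 — permitted.
Step 3 — 10 and 36 days from May 23, 1999 (when the draft resolution is circulated) are Jun 2, 1999 and Jun 28, 1999 respectively; Jun 3, 1999 falls inside that range.
Step 4 — counting 90 days from Jun 29, 1999 (end of the 26-day objection period, which began when the proxy materials are mailed on Jun 3, 1999) gives a deadline of Sep 27, 1999; completed Jul 3, 1999, before the deadline.
Step 5 — counting 46 days from Jul 3, 1999 (when the special meeting is convened) gives a deadline of Aug 18, 1999; Aug 17, 1999 is within that limit.
Step 6 — counting 23 days from Sep 10, 1999 (end of the 24-day response period, which began when the certificate of approval is filed on Aug 17, 1999) gives a deadline of Oct 3, 1999; completed Sep 11, 1999, before the deadline.

None — every step was satisfied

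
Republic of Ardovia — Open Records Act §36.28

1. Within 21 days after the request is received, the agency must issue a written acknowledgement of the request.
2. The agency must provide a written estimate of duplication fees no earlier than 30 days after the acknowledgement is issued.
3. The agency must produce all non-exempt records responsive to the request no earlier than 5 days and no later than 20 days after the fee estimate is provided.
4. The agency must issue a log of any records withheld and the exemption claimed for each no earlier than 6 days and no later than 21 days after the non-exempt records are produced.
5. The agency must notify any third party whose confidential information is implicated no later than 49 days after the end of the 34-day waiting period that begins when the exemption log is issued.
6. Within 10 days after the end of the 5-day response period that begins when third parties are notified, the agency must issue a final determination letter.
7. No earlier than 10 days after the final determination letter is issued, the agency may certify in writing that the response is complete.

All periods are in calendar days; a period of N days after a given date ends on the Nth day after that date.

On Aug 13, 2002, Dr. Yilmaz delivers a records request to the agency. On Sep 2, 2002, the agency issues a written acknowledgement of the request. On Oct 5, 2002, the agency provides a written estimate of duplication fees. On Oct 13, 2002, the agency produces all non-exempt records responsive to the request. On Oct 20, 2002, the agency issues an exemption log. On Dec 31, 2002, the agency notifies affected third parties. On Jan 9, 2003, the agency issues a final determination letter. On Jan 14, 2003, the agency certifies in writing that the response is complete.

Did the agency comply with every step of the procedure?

No

Step 1: 21 days after Aug 13, 2002 (when the request is received) is Sep 3, 2002; completed Sep 2, 2002, before the deadline.
Step 2: the earliest permitted date is 30 days after Sep 2, 2002 (when the acknowledgement is issued), i.e. Oct 2, 2002; Oct 5, 2002 is on or after that date.
Step 3: the window is 5–20 days after Oct 5, 2002 (when the fee estimate is provided), so Oct 10, 2002 through Oct 25, 2002; done Oct 13, 2002 — within the window.
Step 4: the window is 6–21 days after Oct 13, 2002 (when the non-exempt records are produced), so Oct 19, 2002 through Nov 3, 2002; Oct 20, 2002 falls inside that range.
Step 5: 49 days after Nov 23, 2002 (end of the 34-day waiting period, which began when the exemption log is issued on Oct 20, 2002) is Jan 11, 2003; completed Dec 31, 2002, before the deadline.
Step 6: 10 days after Jan 5, 2003 (end of the 5-day response period, which began when third parties are notified on Dec 31, 2002) is Jan 15, 2003; Jan 9, 2003 is within that limit.
Step 7: the earliest permitted date is 10 days after Jan 9, 2003 (when the final determination letter is issued), i.e. Jan 19, 2003; Jan 14, 2003 is 5 days before the earliest permitted date.
No need to go further; step 7 was not satisfied.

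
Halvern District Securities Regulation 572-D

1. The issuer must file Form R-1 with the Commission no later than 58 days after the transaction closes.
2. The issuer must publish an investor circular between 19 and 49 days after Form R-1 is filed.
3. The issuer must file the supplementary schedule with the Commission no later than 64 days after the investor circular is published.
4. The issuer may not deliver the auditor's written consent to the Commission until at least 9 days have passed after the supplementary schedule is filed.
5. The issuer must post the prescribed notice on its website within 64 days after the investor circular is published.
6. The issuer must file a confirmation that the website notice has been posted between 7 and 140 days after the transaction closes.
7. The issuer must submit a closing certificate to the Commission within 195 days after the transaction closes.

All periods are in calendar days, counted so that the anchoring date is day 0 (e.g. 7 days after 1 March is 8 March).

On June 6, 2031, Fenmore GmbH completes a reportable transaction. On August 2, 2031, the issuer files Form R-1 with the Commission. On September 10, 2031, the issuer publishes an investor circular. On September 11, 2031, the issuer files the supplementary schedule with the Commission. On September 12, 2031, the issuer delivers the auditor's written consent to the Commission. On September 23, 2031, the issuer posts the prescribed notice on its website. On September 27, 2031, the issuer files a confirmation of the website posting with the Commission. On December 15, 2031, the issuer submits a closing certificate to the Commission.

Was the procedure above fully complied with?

No

Step 1 — counting 58 days from June 6, 2031 (when the transaction closes) gives a deadline of August 3, 2031; done August 2, 2031 — timely.
Step 2 — 19 and 49 days from August 2, 2031 (when Form R-1 is filed) are August 21, 2031 and September 20, 2031 respectively; September 10, 2031 falls inside that range.
Step 3 — counting 64 days from September 10, 2031 (when the investor circular is published) gives a deadline of November 13, 2031; completed September 11, 2031, before the deadline.
Step 4 — must wait 9 days from September 11, 2031 (when the supplementary schedule is filed), so not before September 20, 2031; done September 12, 2031 — 8 days too early.
The procedure was therefore not followed at step 4.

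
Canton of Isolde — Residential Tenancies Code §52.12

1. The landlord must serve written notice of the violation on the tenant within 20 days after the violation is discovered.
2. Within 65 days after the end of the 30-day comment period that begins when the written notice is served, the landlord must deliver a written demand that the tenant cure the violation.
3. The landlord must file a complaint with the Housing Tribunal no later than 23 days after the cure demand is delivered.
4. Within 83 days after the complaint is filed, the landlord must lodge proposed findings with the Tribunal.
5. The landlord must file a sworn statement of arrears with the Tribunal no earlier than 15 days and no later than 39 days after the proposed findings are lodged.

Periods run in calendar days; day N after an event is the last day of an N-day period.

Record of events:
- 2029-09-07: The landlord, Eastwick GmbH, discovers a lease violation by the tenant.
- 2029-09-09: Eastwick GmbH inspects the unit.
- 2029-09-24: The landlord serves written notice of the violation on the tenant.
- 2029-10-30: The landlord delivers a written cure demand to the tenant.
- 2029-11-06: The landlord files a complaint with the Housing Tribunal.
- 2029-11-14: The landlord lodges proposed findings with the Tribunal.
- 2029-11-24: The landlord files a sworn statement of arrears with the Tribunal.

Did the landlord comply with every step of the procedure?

Step 1: 20 days after 2029-09-07 (when the violation is discovered) is 2029-09-27; 2029-09-24 is within that limit.
Step 2: 65 days after 2029-10-24 (end of the 30-day comment period, which began when the written notice is served on 2029-09-24) is 2029-12-28; completed 2029-10-30, before the deadline.
Step 3: 23 days after 2029-10-30 (when the cure demand is delivered) is 2029-11-22; done 2029-11-06 — timely.
Step 4: 83 days after 2029-11-06 (when the complaint is filed) is 2030-01-28; done 2029-11-14 — timely.
Step 5: the window is 15–39 days after 2029-11-14 (when the proposed findings are lodged), so 2029-11-29 through 2029-12-23; 2029-11-24 is 5 days too early.

No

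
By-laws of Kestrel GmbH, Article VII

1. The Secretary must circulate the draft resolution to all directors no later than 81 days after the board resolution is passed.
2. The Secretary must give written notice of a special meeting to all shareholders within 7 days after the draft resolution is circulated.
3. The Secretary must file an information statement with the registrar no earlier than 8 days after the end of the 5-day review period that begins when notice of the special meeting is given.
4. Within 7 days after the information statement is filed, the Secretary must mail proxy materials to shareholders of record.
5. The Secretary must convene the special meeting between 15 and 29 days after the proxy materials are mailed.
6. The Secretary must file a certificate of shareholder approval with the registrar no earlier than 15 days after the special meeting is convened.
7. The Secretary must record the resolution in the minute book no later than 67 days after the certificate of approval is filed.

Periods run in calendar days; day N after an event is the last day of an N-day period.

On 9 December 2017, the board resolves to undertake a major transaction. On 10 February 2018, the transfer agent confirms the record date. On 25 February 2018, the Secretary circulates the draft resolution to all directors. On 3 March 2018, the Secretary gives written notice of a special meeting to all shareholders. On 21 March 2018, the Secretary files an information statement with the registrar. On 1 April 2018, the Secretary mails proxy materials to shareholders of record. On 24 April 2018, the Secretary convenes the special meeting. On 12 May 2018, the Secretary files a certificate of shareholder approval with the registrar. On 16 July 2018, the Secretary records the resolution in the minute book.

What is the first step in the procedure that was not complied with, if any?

Step 4

Step 1 — counting 81 days from 9 December 2017 (when the board resolution is passed) gives a deadline of 28 February 2018; completed 25 February 2018, before the deadline.
Step 2 — counting 7 days from 25 February 2018 (when the draft resolution is circulated) gives a deadline of 4 March 2018; completed 3 March 2018, before the deadline.
Step 3 — must wait 8 days from 8 March 2018 (end of the 5-day review period, which began when notice of the special meeting is given on 3 March 2018), so not before 16 March 2018; done 21 March 2018, after the minimum wait.
Step 4 — counting 7 days from 21 March 2018 (when the information statement is filed) gives a deadline of 28 March 2018; 1 April 2018 misses that deadline by 4 days.
No need to go further; step 4 was not satisfied.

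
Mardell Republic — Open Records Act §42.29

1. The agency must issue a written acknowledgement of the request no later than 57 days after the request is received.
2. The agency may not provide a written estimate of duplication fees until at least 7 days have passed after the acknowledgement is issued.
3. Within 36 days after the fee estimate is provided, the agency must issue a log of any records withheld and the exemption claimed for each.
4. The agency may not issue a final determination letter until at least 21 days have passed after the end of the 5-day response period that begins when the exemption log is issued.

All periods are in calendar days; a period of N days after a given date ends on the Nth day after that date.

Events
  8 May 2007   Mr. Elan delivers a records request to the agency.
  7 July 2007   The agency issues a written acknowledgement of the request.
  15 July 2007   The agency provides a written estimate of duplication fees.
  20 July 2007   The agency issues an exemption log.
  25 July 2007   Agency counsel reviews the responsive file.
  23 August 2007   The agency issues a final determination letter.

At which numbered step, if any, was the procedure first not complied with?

Step 1

Step 1: 57 days after 8 May 2007 (when the request is received) is 4 July 2007; 7 July 2007 misses that deadline by 3 days.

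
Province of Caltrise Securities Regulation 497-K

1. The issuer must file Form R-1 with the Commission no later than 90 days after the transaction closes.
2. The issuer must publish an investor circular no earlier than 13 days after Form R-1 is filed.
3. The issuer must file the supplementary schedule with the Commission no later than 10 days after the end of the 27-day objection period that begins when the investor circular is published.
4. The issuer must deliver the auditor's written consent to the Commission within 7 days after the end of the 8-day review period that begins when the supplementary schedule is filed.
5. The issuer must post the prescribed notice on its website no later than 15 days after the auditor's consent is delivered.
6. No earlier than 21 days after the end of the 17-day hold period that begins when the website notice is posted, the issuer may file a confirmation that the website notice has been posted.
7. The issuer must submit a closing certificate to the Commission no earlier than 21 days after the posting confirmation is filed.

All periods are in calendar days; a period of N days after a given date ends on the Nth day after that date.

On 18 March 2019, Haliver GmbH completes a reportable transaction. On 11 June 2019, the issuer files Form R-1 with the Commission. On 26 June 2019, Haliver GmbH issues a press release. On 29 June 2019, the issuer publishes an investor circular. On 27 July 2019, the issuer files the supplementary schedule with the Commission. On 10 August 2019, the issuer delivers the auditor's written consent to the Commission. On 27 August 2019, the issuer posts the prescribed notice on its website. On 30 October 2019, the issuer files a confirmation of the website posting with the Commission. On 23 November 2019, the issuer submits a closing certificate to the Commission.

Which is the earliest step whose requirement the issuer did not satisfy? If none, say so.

(1) due by 18 March 2019 + 90 days = 16 June 2019; completed 11 June 2019, before the deadline.
(2) permitted from 11 June 2019 + 13 days = 24 June 2019 onward; done 29 June 2019 — permitted.
(3) due by 26 July 2019 + 10 days = 5 August 2019; 27 July 2019 is within that limit.
(4) due by 4 August 2019 + 7 days = 11 August 2019; 10 August 2019 is within that limit.
(5) due by 10 August 2019 + 15 days = 25 August 2019; not done until 27 August 2019, 2 days after the deadline.

Step 5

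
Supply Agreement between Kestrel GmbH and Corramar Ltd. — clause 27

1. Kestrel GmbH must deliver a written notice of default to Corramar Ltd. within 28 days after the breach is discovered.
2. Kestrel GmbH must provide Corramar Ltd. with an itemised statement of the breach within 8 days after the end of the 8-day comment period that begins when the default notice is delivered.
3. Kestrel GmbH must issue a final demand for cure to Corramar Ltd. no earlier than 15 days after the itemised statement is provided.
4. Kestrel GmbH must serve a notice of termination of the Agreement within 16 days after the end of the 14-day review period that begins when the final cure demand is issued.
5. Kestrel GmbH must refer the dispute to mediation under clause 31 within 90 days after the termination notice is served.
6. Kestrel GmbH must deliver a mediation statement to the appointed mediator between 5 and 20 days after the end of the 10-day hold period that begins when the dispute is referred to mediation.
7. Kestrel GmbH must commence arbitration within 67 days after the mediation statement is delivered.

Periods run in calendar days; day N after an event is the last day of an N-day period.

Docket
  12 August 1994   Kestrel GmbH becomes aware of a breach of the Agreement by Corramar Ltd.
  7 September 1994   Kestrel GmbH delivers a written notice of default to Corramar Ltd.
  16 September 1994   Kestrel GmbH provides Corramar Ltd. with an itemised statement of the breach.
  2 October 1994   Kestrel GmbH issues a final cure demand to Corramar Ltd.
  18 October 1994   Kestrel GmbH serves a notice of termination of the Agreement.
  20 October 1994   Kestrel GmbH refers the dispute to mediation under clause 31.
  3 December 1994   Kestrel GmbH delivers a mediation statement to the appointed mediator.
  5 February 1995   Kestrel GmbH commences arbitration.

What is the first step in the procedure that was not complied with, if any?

Step 6

(1) due by 12 August 1994 + 28 days = 9 September 1994; 7 September 1994 is within that limit.
(2) due by 15 September 1994 + 8 days = 23 September 1994; 16 September 1994 is within that limit.
(3) permitted from 16 September 1994 + 15 days = 1 October 1994 onward; 2 October 1994 is on or after that date.
(4) due by 16 October 1994 + 16 days = 1 November 1994; 18 October 1994 is within that limit.
(5) due by 18 October 1994 + 90 days = 16 January 1995; completed 20 October 1994, before the deadline.
(6) the permitted window runs from 30 October 1994 + 5 = 4 November 1994 to 30 October 1994 + 20 = 19 November 1994; done 3 December 1994 — 14 days after the window closed.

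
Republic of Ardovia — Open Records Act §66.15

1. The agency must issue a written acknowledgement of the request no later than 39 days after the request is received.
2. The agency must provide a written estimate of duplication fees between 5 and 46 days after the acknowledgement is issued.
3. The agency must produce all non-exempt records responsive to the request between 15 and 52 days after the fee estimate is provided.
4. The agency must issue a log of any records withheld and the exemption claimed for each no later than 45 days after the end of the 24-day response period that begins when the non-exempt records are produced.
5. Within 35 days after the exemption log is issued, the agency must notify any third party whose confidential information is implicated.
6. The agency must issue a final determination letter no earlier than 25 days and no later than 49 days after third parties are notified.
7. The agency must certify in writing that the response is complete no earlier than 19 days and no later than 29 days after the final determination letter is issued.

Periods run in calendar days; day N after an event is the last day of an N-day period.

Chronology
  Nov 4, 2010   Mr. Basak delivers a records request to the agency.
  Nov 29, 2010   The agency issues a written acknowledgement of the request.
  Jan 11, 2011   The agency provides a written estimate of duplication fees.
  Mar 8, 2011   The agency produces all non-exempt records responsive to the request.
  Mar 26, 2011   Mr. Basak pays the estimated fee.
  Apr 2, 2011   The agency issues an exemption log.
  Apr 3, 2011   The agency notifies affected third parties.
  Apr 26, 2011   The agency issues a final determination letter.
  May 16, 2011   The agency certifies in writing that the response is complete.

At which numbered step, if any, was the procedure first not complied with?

Step 1 — counting 39 days from Nov 4, 2010 (when the request is received) gives a deadline of Dec 13, 2010; completed Nov 29, 2010, before the deadline.
Step 2 — 5 and 46 days from Nov 29, 2010 (when the acknowledgement is issued) are Dec 4, 2010 and Jan 14, 2011 respectively; Jan 11, 2011 falls inside that range.
Step 3 — 15 and 52 days from Jan 11, 2011 (when the fee estimate is provided) are Jan 26, 2011 and Mar 4, 2011 respectively; done Mar 8, 2011 — 4 days after the window closed.
The analysis stops there.

Step 3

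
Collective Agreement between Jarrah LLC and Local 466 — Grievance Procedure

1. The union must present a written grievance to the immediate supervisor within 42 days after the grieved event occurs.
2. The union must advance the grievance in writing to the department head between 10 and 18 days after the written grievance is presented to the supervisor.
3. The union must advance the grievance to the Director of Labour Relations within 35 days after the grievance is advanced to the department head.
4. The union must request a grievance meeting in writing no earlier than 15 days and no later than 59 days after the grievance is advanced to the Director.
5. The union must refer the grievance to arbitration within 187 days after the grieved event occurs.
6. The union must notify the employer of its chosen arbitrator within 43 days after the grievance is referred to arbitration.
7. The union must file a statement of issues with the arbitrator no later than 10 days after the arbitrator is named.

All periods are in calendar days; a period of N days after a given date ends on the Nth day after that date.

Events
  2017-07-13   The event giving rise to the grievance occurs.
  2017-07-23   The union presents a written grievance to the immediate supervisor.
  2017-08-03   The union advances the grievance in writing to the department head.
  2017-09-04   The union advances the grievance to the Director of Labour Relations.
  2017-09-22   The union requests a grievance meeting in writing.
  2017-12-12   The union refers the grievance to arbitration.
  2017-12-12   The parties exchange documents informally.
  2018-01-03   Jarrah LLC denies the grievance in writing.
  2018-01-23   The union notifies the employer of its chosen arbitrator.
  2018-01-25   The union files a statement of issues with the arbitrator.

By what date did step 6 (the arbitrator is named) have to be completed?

Step 6 runs from 2017-12-12, when the grievance is referred to arbitration. 43 days after 2017-12-12 is 2018-01-24.

2018-01-24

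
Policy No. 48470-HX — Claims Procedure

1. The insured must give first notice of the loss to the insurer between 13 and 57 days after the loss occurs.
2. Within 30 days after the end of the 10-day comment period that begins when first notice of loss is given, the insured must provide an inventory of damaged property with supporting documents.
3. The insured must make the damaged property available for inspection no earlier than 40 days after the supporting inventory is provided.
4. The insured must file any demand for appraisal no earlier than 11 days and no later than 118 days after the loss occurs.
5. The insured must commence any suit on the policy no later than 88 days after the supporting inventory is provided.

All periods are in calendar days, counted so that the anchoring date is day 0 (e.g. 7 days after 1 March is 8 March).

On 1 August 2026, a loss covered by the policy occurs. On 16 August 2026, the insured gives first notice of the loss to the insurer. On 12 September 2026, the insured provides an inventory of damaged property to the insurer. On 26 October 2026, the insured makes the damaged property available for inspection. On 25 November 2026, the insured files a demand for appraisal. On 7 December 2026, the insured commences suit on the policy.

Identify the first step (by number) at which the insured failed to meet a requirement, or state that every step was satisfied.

None — every step was satisfied

(1) the permitted window runs from 1 August 2026 + 13 = 14 August 2026 to 1 August 2026 + 57 = 27 September 2026; 16 August 2026 falls inside that range.
(2) due by 26 August 2026 + 30 days = 25 September 2026; 12 September 2026 is within that limit.
(3) permitted from 12 September 2026 + 40 days = 22 October 2026 onward; done 26 October 2026 — permitted.
(4) the permitted window runs from 1 August 2026 + 11 = 12 August 2026 to 1 August 2026 + 118 = 27 November 2026; done 25 November 2026 — within the window.
(5) due by 12 September 2026 + 88 days = 9 December 2026; 7 December 2026 is within that limit.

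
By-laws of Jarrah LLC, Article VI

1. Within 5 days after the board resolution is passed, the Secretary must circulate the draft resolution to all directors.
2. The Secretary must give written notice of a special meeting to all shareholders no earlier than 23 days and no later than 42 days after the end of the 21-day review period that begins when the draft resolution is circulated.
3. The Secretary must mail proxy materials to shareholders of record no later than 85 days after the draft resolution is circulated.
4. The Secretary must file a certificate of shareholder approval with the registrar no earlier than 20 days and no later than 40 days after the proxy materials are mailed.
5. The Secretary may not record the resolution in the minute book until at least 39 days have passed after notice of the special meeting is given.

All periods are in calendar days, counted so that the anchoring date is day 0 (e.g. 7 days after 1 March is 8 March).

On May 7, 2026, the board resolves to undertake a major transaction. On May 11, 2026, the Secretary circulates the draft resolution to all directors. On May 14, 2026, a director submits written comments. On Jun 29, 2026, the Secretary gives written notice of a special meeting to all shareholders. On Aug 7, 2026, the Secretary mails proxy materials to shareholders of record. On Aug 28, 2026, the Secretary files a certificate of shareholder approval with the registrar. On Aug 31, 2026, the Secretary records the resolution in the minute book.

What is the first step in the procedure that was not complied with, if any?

Step 1: 5 days after May 7, 2026 (when the board resolution is passed) is May 12, 2026; May 11, 2026 is within that limit.
Step 2: the window is 23–42 days after Jun 1, 2026 (end of the 21-day review period, which began when the draft resolution is circulated on May 11, 2026), so Jun 24, 2026 through Jul 13, 2026; done Jun 29, 2026 — within the window.
Step 3: 85 days after May 11, 2026 (when the draft resolution is circulated) is Aug 4, 2026; not done until Aug 7, 2026, 3 days after the deadline.

Step 3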